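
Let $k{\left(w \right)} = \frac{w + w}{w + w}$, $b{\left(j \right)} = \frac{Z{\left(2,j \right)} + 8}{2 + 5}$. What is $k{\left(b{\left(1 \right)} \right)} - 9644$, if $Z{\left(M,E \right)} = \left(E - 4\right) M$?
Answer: $-9643$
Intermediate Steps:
$Z{\left(M,E \right)} = M \left(-4 + E\right)$ ($Z{\left(M,E \right)} = \left(-4 + E\right) M = M \left(-4 + E\right)$)
$b{\left(j \right)} = \frac{2 j}{7}$ ($b{\left(j \right)} = \frac{2 \left(-4 + j\right) + 8}{2 + 5} = \frac{\left(-8 + 2 j\right) + 8}{7} = 2 j \frac{1}{7} = \frac{2 j}{7}$)
$k{\left(w \right)} = 1$ ($k{\left(w \right)} = \frac{2 w}{2 w} = 2 w \frac{1}{2 w} = 1$)
$k{\left(b{\left(1 \right)} \right)} - 9644 = 1 - 9644 = -9643$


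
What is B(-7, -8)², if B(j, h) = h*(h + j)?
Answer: 14400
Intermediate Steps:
B(-7, -8)² = (-8*(-8 - 7))² = (-8*(-15))² = 120² = 14400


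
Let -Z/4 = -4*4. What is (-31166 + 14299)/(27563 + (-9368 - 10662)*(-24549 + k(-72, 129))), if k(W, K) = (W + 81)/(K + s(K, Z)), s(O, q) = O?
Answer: -725281/21144963374 ≈ -3.4300e-5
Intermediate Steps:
Z = 64 (Z = -(-16)*4 = -4*(-16) = 64)
k(W, K) = (81 + W)/(2*K) (k(W, K) = (W + 81)/(K + K) = (81 + W)/((2*K)) = (81 + W)*(1/(2*K)) = (81 + W)/(2*K))
(-31166 + 14299)/(27563 + (-9368 - 10662)*(-24549 + k(-72, 129))) = (-31166 + 14299)/(27563 + (-9368 - 10662)*(-24549 + (½)*(81 - 72)/129)) = -16867/(27563 - 20030*(-24549 + (½)*(1/129)*9)) = -16867/(27563 - 20030*(-24549 + 3/86)) = -16867/(27563 - 20030*(-2111211/86)) = -16867/(27563 + 21143778165/43) = -16867/21144963374/43 = -16867*43/21144963374 = -725281/21144963374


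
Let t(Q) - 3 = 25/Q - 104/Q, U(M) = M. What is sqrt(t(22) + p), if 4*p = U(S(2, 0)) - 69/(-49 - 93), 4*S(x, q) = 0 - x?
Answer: I*sqrt(1450317)/1562 ≈ 0.77099*I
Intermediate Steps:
S(x, q) = -x/4 (S(x, q) = (0 - x)/4 = (-x)/4 = -x/4)
t(Q) = 3 - 79/Q (t(Q) = 3 + (25/Q - 104/Q) = 3 - 79/Q)
p = -1/284 (p = (-1/4*2 - 69/(-49 - 93))/4 = (-1/2 - 69/(-142))/4 = (-1/2 - 69*(-1/142))/4 = (-1/2 + 69/142)/4 = (1/4)*(-1/71) = -1/284 ≈ -0.0035211)
sqrt(t(22) + p) = sqrt((3 - 79/22) - 1/284) = sqrt(-13/22 - 1/284) = sqrt(-1857/3124) = I*sqrt(1450317)/1562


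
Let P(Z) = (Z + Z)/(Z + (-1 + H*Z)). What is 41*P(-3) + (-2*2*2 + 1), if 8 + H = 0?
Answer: -193/10 ≈ -19.300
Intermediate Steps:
H = -8 (H = -8 + 0 = -8)
P(Z) = 2*Z/(-1 - 7*Z) (P(Z) = (Z + Z)/(Z + (-1 - 8*Z)) = (2*Z)/(-1 - 7*Z) = 2*Z/(-1 - 7*Z))
41*P(-3) + (-2*2*2 + 1) = 41*(-2*(-3)/(1 + 7*(-3))) + (-2*2*2 + 1) = 41*(-2*(-3)/(1 - 21)) + (-4*2 + 1) = 41*(-2*(-3)/(-20)) + (-8 + 1) = 41*(-2*(-3)*(-1/20)) - 7 = 41*(-3/10) - 7 = -123/10 - 7 = -193/10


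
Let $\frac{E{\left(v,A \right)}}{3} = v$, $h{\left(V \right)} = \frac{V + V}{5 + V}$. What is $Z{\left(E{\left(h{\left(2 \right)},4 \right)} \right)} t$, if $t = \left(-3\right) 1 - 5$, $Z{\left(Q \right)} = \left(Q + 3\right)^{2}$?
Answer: $- \frac{8712}{49} \approx -177.8$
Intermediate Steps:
$h{\left(V \right)} = \frac{2 V}{5 + V}$
$E{\left(v,A \right)} = 3 v$
$Z{\left(Q \right)} = \left(3 + Q\right)^{2}$
$t = -8$ ($t = -3 - 5 = -8$)
$Z{\left(E{\left(h{\left(2 \right)},4 \right)} \right)} t = \left(3 + 3 \cdot 2 \cdot 2 \frac{1}{5 + 2}\right)^{2} \left(-8\right) = \left(3 + 3 \cdot 2 \cdot 2 \cdot \frac{1}{7}\right)^{2} \left(-8\right) = \left(3 + 3 \cdot \frac{4}{7}\right)^{2} \left(-8\right) = \left(3 + \frac{12}{7}\right)^{2} \left(-8\right) = \left(\frac{33}{7}\right)^{2} \left(-8\right) = \frac{1089}{49} \left(-8\right) = - \frac{8712}{49}$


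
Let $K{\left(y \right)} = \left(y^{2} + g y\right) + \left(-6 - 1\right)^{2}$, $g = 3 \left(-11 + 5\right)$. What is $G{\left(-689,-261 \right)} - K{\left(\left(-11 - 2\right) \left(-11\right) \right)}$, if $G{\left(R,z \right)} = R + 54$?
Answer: $-18559$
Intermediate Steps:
$g = -18$ ($g = 3 \left(-6\right) = -18$)
$G{\left(R,z \right)} = 54 + R$
$K{\left(y \right)} = 49 + y^{2} - 18 y$ ($K{\left(y \right)} = \left(y^{2} - 18 y\right) + \left(-6 - 1\right)^{2} = \left(y^{2} - 18 y\right) + \left(-7\right)^{2} = \left(y^{2} - 18 y\right) + 49 = 49 + y^{2} - 18 y$)
$G{\left(-689,-261 \right)} - K{\left(\left(-11 - 2\right) \left(-11\right) \right)} = \left(54 - 689\right) - \left(49 + \left(\left(-11 - 2\right) \left(-11\right)\right)^{2} - 18 \left(-11 - 2\right) \left(-11\right)\right) = -635 - \left(49 + \left(\left(-13\right) \left(-11\right)\right)^{2} - 18 \left(\left(-13\right) \left(-11\right)\right)\right) = -635 - \left(49 + 143^{2} - 2574\right) = -635 - \left(49 + 20449 - 2574\right) = -635 - 17924 = -18559$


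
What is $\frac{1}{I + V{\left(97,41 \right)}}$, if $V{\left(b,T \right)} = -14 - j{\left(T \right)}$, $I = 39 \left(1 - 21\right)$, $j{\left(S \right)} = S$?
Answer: $- \frac{1}{835} \approx -0.0011976$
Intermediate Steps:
$I = -780$ ($I = 39 \left(-20\right) = -780$)
$V{\left(b,T \right)} = -14 - T$
$\frac{1}{I + V{\left(97,41 \right)}} = \frac{1}{-780 - 55} = \frac{1}{-835} = - \frac{1}{835}$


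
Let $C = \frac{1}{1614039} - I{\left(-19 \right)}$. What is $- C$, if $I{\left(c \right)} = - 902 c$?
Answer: $\frac{27661400381}{1614039} \approx 17138.0$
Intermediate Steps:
$C = - \frac{27661400381}{1614039}$ ($C = \frac{1}{1614039} - \left(-902\right) \left(-19\right) = \frac{1}{1614039} - 17138 = - \frac{27661400381}{1614039} \approx -17138.0$)
$- C = \left(-1\right) \left(- \frac{27661400381}{1614039}\right) = \frac{27661400381}{1614039}$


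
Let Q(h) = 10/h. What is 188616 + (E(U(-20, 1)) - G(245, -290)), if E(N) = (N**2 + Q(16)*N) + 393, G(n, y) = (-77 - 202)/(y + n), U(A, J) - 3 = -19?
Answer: 946244/5 ≈ 1.8925e+5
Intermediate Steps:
U(A, J) = -16 (U(A, J) = 3 - 19 = -16)
G(n, y) = -279/(n + y)
E(N) = 393 + N**2 + 5*N/8 (E(N) = (N**2 + (10/16)*N) + 393 = (N**2 + (10*(1/16))*N) + 393 = (N**2 + 5*N/8) + 393 = 393 + N**2 + 5*N/8)
188616 + (E(U(-20, 1)) - G(245, -290)) = 188616 + ((393 + (-16)**2 + (5/8)*(-16)) - (-279)/(245 - 290)) = 188616 + ((393 + 256 - 10) - (-279)/(-45)) = 188616 + (639 - (-279)*(-1)/45) = 188616 + (639 - 1*31/5) = 188616 + (639 - 31/5) = 188616 + 3164/5 = 946244/5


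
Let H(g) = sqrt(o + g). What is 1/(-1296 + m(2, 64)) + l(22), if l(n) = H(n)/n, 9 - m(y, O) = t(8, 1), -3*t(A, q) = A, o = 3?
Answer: 19199/84766 ≈ 0.22649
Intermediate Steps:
t(A, q) = -A/3
m(y, O) = 35/3 (m(y, O) = 9 - (-1)*8/3 = 9 - 1*(-8/3) = 9 + 8/3 = 35/3)
H(g) = sqrt(3 + g)
l(n) = sqrt(3 + n)/n
1/(-1296 + m(2, 64)) + l(22) = 1/(-1296 + 35/3) + sqrt(3 + 22)/22 = 1/(-3853/3) + sqrt(25)/22 = -3/3853 + (1/22)*5 = -3/3853 + 5/22 = 19199/84766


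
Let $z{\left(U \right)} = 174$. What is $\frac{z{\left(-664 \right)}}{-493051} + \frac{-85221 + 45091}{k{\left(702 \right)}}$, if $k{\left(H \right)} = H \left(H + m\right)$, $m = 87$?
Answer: $- \frac{764711977}{10503465453} \approx -0.072806$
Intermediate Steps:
$k{\left(H \right)} = H \left(87 + H\right)$ ($k{\left(H \right)} = H \left(H + 87\right) = H \left(87 + H\right)$)
$\frac{z{\left(-664 \right)}}{-493051} + \frac{-85221 + 45091}{k{\left(702 \right)}} = \frac{174}{-493051} + \frac{-85221 + 45091}{702 \left(87 + 702\right)} = 174 \left(- \frac{1}{493051}\right) - \frac{40130}{702 \cdot 789} = - \frac{174}{493051} - \frac{40130}{553878} = - \frac{174}{493051} - \frac{20065}{276939} = - \frac{764711977}{10503465453}$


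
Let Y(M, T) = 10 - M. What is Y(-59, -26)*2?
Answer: 138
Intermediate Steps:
Y(-59, -26)*2 = (10 - 1*(-59))*2 = (10 + 59)*2 = 69*2 = 138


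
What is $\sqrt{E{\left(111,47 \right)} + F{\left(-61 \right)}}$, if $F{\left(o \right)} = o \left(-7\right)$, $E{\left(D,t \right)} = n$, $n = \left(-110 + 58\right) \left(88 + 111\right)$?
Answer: $i \sqrt{9921} \approx 99.604 i$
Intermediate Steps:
$n = -10348$ ($n = \left(-52\right) 199 = -10348$)
$E{\left(D,t \right)} = -10348$
$F{\left(o \right)} = - 7 o$
$\sqrt{E{\left(111,47 \right)} + F{\left(-61 \right)}} = \sqrt{-10348 - -427} = \sqrt{-10348 + 427} = \sqrt{-9921} = i \sqrt{9921}$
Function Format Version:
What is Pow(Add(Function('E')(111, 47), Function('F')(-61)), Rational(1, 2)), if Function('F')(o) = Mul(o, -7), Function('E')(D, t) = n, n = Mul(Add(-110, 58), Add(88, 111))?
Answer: Mul(I, Pow(9921, Rational(1, 2))) ≈ Mul(99.604, I)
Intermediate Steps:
n = -10348 (n = Mul(-52, 199) = -10348)
Function('E')(D, t) = -10348
Function('F')(o) = Mul(-7, o)
Pow(Add(Function('E')(111, 47), Function('F')(-61)), Rational(1, 2)) = Pow(Add(-10348, Mul(-7, -61)), Rational(1, 2)) = Pow(Add(-10348, 427), Rational(1, 2)) = Pow(-9921, Rational(1, 2)) = Mul(I, Pow(9921, Rational(1, 2)))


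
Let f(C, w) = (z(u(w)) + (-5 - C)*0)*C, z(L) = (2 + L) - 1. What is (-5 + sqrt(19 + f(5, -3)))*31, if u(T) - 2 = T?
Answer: -155 + 31*sqrt(19) ≈ -19.874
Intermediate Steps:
u(T) = 2 + T
z(L) = 1 + L
f(C, w) = C*(3 + w) (f(C, w) = ((1 + (2 + w)) + (-5 - C)*0)*C = ((3 + w) + 0)*C = (3 + w)*C = C*(3 + w))
(-5 + sqrt(19 + f(5, -3)))*31 = (-5 + sqrt(19 + 5*(3 - 3)))*31 = (-5 + sqrt(19 + 5*0))*31 = (-5 + sqrt(19 + 0))*31 = (-5 + sqrt(19))*31 = -155 + 31*sqrt(19)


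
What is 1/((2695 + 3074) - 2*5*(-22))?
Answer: 1/5989 ≈ 0.00016697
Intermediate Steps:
1/((2695 + 3074) - 2*5*(-22)) = 1/(5769 - 10*(-22)) = 1/(5769 + 220) = 1/5989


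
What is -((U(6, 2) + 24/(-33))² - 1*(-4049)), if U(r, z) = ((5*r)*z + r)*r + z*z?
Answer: -19779593/121 ≈ -1.6347e+5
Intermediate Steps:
U(r, z) = z² + r*(r + 5*r*z) (U(r, z) = (5*r*z + r)*r + z² = (r + 5*r*z)*r + z² = r*(r + 5*r*z) + z² = z² + r*(r + 5*r*z))
-((U(6, 2) + 24/(-33))² - 1*(-4049)) = -(((6² + 2² + 5*2*6²) + 24/(-33))² - 1*(-4049)) = -(((36 + 4 + 5*2*36) + 24*(-1/33))² + 4049) = -(((36 + 4 + 360) - 8/11)² + 4049) = -((400 - 8/11)² + 4049) = -((4392/11)² + 4049) = -(19289664/121 + 4049) = -1*19779593/121 = -19779593/121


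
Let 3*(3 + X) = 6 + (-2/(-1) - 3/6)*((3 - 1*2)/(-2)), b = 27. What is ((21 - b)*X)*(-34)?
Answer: -255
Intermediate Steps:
X = -5/4 (X = -3 + (6 + (-2/(-1) - 3/6)*((3 - 1*2)/(-2)))/3 = -3 + (6 + (-2*(-1) - 3*⅙)*((3 - 2)*(-½)))/3 = -3 + (6 + (2 - ½)*(1*(-½)))/3 = -3 + (6 + (3/2)*(-½))/3 = -3 + (6 - ¾)/3 = -3 + (⅓)*(21/4) = -3 + 7/4 = -5/4 ≈ -1.2500)
((21 - b)*X)*(-34) = ((21 - 1*27)*(-5/4))*(-34) = ((21 - 27)*(-5/4))*(-34) = -6*(-5/4)*(-34) = (15/2)*(-34) = -255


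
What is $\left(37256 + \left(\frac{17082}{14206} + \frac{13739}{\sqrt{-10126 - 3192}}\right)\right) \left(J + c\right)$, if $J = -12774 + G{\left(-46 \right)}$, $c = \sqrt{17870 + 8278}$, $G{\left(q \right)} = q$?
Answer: $- \frac{\left(6410 - \sqrt{6537}\right) \left(3524447672062 - 97588117 i \sqrt{13318}\right)}{47298877} \approx -4.7161 \cdot 10^{8} + 1.507 \cdot 10^{6} i$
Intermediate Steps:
$c = 2 \sqrt{6537}$ ($c = \sqrt{26148} = 2 \sqrt{6537} \approx 161.7$)
$J = -12820$ ($J = -12774 - 46 = -12820$)
$\left(37256 + \left(\frac{17082}{14206} + \frac{13739}{\sqrt{-10126 - 3192}}\right)\right) \left(J + c\right) = \left(37256 + \left(\frac{17082}{14206} + \frac{13739}{\sqrt{-10126 - 3192}}\right)\right) \left(-12820 + 2 \sqrt{6537}\right) = \left(37256 + \left(17082 \cdot \frac{1}{14206} + \frac{13739}{\sqrt{-13318}}\right)\right) \left(-12820 + 2 \sqrt{6537}\right) = \left(37256 + \left(\frac{8541}{7103} + \frac{13739}{i \sqrt{13318}}\right)\right) \left(-12820 + 2 \sqrt{6537}\right) = \left(37256 + \left(\frac{8541}{7103} + 13739 \left(- \frac{i \sqrt{13318}}{13318}\right)\right)\right) \left(-12820 + 2 \sqrt{6537}\right) = \left(37256 + \left(\frac{8541}{7103} - \frac{13739 i \sqrt{13318}}{13318}\right)\right) \left(-12820 + 2 \sqrt{6537}\right) = \left(\frac{264637909}{7103} - \frac{13739 i \sqrt{13318}}{13318}\right) \left(-12820 + 2 \sqrt{6537}\right) = \left(-12820 + 2 \sqrt{6537}\right) \left(\frac{264637909}{7103} - \frac{13739 i \sqrt{13318}}{13318}\right)$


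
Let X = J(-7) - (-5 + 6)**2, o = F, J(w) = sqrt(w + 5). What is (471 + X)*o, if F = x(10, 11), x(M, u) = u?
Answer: 5170 + 11*I*sqrt(2) ≈ 5170.0 + 15.556*I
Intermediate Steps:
F = 11
J(w) = sqrt(5 + w)
o = 11
X = -1 + I*sqrt(2) (X = sqrt(5 - 7) - (-5 + 6)**2 = sqrt(-2) - 1*1**2 = I*sqrt(2) - 1*1 = I*sqrt(2) - 1 = -1 + I*sqrt(2) ≈ -1.0 + 1.4142*I)
(471 + X)*o = (471 + (-1 + I*sqrt(2)))*11 = (470 + I*sqrt(2))*11 = 5170 + 11*I*sqrt(2)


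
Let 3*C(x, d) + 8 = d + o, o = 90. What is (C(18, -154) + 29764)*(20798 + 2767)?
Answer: 700823100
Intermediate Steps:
C(x, d) = 82/3 + d/3 (C(x, d) = -8/3 + (d + 90)/3 = -8/3 + (90 + d)/3 = -8/3 + (30 + d/3) = 82/3 + d/3)
(C(18, -154) + 29764)*(20798 + 2767) = ((82/3 + (1/3)*(-154)) + 29764)*(20798 + 2767) = ((82/3 - 154/3) + 29764)*23565 = (-24 + 29764)*23565 = 29740*23565 = 700823100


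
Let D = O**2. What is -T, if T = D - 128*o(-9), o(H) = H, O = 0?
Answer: -1152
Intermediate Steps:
D = 0 (D = 0**2 = 0)
T = 1152 (T = 0 - 128*(-9) = 0 + 1152 = 1152)
-T = -1*1152 = -1152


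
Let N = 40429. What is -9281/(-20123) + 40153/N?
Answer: 1183220368/813552767 ≈ 1.4544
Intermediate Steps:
-9281/(-20123) + 40153/N = -9281/(-20123) + 40153/40429 = -9281*(-1/20123) + 40153*(1/40429) = 9281/20123 + 40153/40429 = 1183220368/813552767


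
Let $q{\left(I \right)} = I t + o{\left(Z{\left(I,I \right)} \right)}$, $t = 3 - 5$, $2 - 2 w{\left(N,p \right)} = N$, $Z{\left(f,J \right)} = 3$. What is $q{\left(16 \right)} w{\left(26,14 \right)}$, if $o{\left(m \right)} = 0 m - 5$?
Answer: $444$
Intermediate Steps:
$o{\left(m \right)} = -5$ ($o{\left(m \right)} = 0 - 5 = -5$)
$w{\left(N,p \right)} = 1 - \frac{N}{2}$
$t = -2$
$q{\left(I \right)} = -5 - 2 I$ ($q{\left(I \right)} = I \left(-2\right) - 5 = - 2 I - 5 = -5 - 2 I$)
$q{\left(16 \right)} w{\left(26,14 \right)} = \left(-5 - 32\right) \left(1 - 13\right) = \left(-37\right) \left(-12\right) = 444$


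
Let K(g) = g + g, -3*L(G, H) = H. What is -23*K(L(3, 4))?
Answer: 184/3 ≈ 61.333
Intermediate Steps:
L(G, H) = -H/3
K(g) = 2*g
-23*K(L(3, 4)) = -46*(-⅓*4) = -46*(-4)/3 = -23*(-8/3) = 184/3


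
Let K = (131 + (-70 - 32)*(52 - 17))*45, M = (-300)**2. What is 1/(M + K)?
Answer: -1/64755 ≈ -1.5443e-5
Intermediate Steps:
M = 90000
K = -154755 (K = (131 - 102*35)*45 = (131 - 3570)*45 = -3439*45 = -154755)
1/(M + K) = 1/(90000 - 154755) = 1/(-64755) = -1/64755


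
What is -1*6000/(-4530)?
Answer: 200/151 ≈ 1.3245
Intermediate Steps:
-1*6000/(-4530) = -6000*(-1/4530) = 200/151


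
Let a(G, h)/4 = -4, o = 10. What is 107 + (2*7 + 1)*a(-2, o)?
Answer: -133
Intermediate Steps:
a(G, h) = -16 (a(G, h) = 4*(-4) = -16)
107 + (2*7 + 1)*a(-2, o) = 107 + (2*7 + 1)*(-16) = 107 + (14 + 1)*(-16) = 107 + 15*(-16) = 107 - 240 = -133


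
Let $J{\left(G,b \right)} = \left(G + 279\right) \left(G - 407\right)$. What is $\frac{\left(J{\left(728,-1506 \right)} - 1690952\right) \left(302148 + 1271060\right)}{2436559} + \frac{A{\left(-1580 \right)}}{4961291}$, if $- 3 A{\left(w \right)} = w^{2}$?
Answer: $- \frac{32025404137374797320}{36265434713007} \approx -8.8308 \cdot 10^{5}$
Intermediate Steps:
$J{\left(G,b \right)} = \left(-407 + G\right) \left(279 + G\right)$ ($J{\left(G,b \right)} = \left(279 + G\right) \left(-407 + G\right) = \left(-407 + G\right) \left(279 + G\right)$)
$A{\left(w \right)} = - \frac{w^{2}}{3}$
$\frac{\left(J{\left(728,-1506 \right)} - 1690952\right) \left(302148 + 1271060\right)}{2436559} + \frac{A{\left(-1580 \right)}}{4961291} = \frac{\left(\left(-113553 + 728^{2} - 93184\right) - 1690952\right) \left(302148 + 1271060\right)}{2436559} + \frac{\left(- \frac{1}{3}\right) \left(-1580\right)^{2}}{4961291} = \left(\left(-113553 + 529984 - 93184\right) - 1690952\right) 1573208 \cdot \frac{1}{2436559} + \left(- \frac{1}{3}\right) 2496400 \cdot \frac{1}{4961291} = \left(323247 - 1690952\right) 1573208 \cdot \frac{1}{2436559} - \frac{2496400}{14883873} = \left(-1367705\right) 1573208 \cdot \frac{1}{2436559} - \frac{2496400}{14883873} = \left(-2151684447640\right) \frac{1}{2436559} - \frac{2496400}{14883873} = - \frac{2151684447640}{2436559} - \frac{2496400}{14883873} = - \frac{32025404137374797320}{36265434713007}$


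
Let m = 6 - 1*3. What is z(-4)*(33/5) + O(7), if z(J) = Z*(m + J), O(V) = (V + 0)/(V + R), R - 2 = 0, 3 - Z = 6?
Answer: 926/45 ≈ 20.578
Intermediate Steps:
Z = -3 (Z = 3 - 1*6 = 3 - 6 = -3)
R = 2 (R = 2 + 0 = 2)
m = 3 (m = 6 - 3 = 3)
O(V) = V/(2 + V) (O(V) = (V + 0)/(V + 2) = V/(2 + V))
z(J) = -9 - 3*J (z(J) = -3*(3 + J) = -9 - 3*J)
z(-4)*(33/5) + O(7) = (-9 - 3*(-4))*(33/5) + 7/(2 + 7) = (-9 + 12)*(33*(⅕)) + 7/9 = 3*(33/5) + 7*(⅑) = 99/5 + 7/9 = 926/45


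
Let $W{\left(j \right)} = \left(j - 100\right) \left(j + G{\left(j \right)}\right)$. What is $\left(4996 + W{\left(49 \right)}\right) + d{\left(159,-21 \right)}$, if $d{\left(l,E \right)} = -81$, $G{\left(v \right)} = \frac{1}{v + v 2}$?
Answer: $\frac{118367}{49} \approx 2415.7$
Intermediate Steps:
$G{\left(v \right)} = \frac{1}{3 v}$ ($G{\left(v \right)} = \frac{1}{v + 2 v} = \frac{1}{3 v}$)
$W{\left(j \right)} = \left(-100 + j\right) \left(j + \frac{1}{3 j}\right)$ ($W{\left(j \right)} = \left(j - 100\right) \left(j + \frac{1}{3 j}\right) = \left(-100 + j\right) \left(j + \frac{1}{3 j}\right)$)
$\left(4996 + W{\left(49 \right)}\right) + d{\left(159,-21 \right)} = \left(4996 + \left(\frac{1}{3} + 49^{2} - 4900 - \frac{100}{3 \cdot 49}\right)\right) - 81 = \left(4996 + \left(\frac{1}{3} + 2401 - 4900 - \frac{100}{147}\right)\right) - 81 = \left(4996 - \frac{122468}{49}\right) - 81 = \frac{122336}{49} - 81 = \frac{118367}{49}$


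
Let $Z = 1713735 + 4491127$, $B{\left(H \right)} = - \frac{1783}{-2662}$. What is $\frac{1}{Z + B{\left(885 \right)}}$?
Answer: $\frac{2662}{16517344427} \approx 1.6116 \cdot 10^{-7}$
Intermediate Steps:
$B{\left(H \right)} = \frac{1783}{2662}$ ($B{\left(H \right)} = \left(-1783\right) \left(- \frac{1}{2662}\right) = \frac{1783}{2662}$)
$Z = 6204862$
$\frac{1}{Z + B{\left(885 \right)}} = \frac{1}{6204862 + \frac{1783}{2662}} = \frac{1}{\frac{16517344427}{2662}} = \frac{2662}{16517344427}$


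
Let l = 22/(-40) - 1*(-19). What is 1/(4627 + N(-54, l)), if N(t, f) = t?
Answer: 1/4573 ≈ 0.00021867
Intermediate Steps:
l = 369/20 (l = 22*(-1/40) + 19 = -11/20 + 19 = 369/20 ≈ 18.450)
1/(4627 + N(-54, l)) = 1/(4627 - 54) = 1/4573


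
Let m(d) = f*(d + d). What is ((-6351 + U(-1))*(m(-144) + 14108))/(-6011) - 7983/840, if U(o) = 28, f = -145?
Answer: 98894946649/1683080 ≈ 58758.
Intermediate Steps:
m(d) = -290*d (m(d) = -145*(d + d) = -290*d)
((-6351 + U(-1))*(m(-144) + 14108))/(-6011) - 7983/840 = ((-6351 + 28)*(-290*(-144) + 14108))/(-6011) - 7983/840 = -6323*(41760 + 14108)*(-1/6011) - 7983*1/840 = -6323*55868*(-1/6011) - 2661/280 = -353253364*(-1/6011) - 2661/280 = 353253364/6011 - 2661/280 = 98894946649/1683080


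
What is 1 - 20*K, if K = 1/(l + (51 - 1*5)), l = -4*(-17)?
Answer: 47/57 ≈ 0.82456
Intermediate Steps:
l = 68
K = 1/114 (K = 1/(68 + (51 - 1*5)) = 1/(68 + (51 - 5)) = 1/(68 + 46) = 1/114 ≈ 0.0087719)
1 - 20*K = 1 - 20*1/114 = 1 - 10/57 = 47/57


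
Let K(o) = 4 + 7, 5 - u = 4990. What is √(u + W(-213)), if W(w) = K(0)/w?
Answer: 2*I*√56541702/213 ≈ 70.605*I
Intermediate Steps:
u = -4985 (u = 5 - 1*4990 = 5 - 4990 = -4985)
K(o) = 11
W(w) = 11/w
√(u + W(-213)) = √(-4985 + 11/(-213)) = √(-4985 + 11*(-1/213)) = √(-4985 - 11/213) = √(-1061816/213) = 2*I*√56541702/213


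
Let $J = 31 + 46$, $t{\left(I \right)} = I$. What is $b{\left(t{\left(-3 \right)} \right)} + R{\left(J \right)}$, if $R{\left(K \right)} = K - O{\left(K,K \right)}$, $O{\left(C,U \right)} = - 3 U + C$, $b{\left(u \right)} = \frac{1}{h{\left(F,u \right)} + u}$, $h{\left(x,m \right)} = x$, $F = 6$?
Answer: $\frac{694}{3} \approx 231.33$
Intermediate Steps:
$b{\left(u \right)} = \frac{1}{6 + u}$
$O{\left(C,U \right)} = C - 3 U$
$J = 77$
$R{\left(K \right)} = 3 K$ ($R{\left(K \right)} = K - \left(K - 3 K\right) = K - - 2 K = K + 2 K = 3 K$)
$b{\left(t{\left(-3 \right)} \right)} + R{\left(J \right)} = \frac{1}{6 - 3} + 3 \cdot 77 = \frac{1}{3} + 231 = \frac{694}{3}$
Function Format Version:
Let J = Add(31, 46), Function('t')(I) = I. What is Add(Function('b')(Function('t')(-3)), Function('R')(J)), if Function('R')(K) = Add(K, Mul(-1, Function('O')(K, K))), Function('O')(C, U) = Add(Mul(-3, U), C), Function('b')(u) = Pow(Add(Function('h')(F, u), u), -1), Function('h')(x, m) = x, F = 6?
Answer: Rational(694, 3) ≈ 231.33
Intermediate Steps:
Function('b')(u) = Pow(Add(6, u), -1)
Function('O')(C, U) = Add(C, Mul(-3, U))
J = 77
Function('R')(K) = Mul(3, K) (Function('R')(K) = Add(K, Mul(-1, Add(K, Mul(-3, K)))) = Add(K, Mul(-1, Mul(-2, K))) = Add(K, Mul(2, K)) = Mul(3, K))
Add(Function('b')(Function('t')(-3)), Function('R')(J)) = Add(Pow(Add(6, -3), -1), Mul(3, 77)) = Add(Pow(3, -1), 231) = Add(Rational(1, 3), 231) = Rational(694, 3)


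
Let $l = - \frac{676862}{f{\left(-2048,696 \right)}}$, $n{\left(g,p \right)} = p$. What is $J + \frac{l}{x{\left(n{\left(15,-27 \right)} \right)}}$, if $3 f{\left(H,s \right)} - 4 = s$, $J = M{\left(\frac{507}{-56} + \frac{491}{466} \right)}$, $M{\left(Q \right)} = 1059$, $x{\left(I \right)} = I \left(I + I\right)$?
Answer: $\frac{179797469}{170100} \approx 1057.0$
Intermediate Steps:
$x{\left(I \right)} = 2 I^{2}$ ($x{\left(I \right)} = I 2 I = 2 I^{2}$)
$J = 1059$
$f{\left(H,s \right)} = \frac{4}{3} + \frac{s}{3}$
$l = - \frac{1015293}{350}$ ($l = - \frac{676862}{\frac{4}{3} + \frac{1}{3} \cdot 696} = - \frac{676862}{\frac{4}{3} + 232} = - \frac{676862}{\frac{700}{3}} = \left(-676862\right) \frac{3}{700} = - \frac{1015293}{350} \approx -2900.8$)
$J + \frac{l}{x{\left(n{\left(15,-27 \right)} \right)}} = 1059 - \frac{1015293}{350 \cdot 2 \left(-27\right)^{2}} = 1059 - \frac{1015293}{350 \cdot 2 \cdot 729} = 1059 - \frac{1015293}{350 \cdot 1458} = 1059 - \frac{338431}{170100} = \frac{179797469}{170100}$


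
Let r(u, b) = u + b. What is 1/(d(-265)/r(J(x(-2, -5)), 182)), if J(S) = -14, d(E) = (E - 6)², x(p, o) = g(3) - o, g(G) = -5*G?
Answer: 168/73441 ≈ 0.0022876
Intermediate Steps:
x(p, o) = -15 - o (x(p, o) = -5*3 - o = -15 - o)
d(E) = (-6 + E)²
r(u, b) = b + u
1/(d(-265)/r(J(x(-2, -5)), 182)) = 1/((-6 - 265)²/(182 - 14)) = 1/((-271)²/168) = 1/(73441*(1/168)) = 1/(73441/168) = 168/73441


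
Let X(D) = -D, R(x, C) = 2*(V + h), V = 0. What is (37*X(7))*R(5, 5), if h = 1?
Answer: -518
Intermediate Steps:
R(x, C) = 2 (R(x, C) = 2*(0 + 1) = 2*1 = 2)
(37*X(7))*R(5, 5) = (37*(-1*7))*2 = (37*(-7))*2 = -259*2 = -518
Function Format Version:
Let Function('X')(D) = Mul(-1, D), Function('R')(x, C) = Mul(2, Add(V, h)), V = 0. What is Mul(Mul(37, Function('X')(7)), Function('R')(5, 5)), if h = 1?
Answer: -518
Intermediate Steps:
Function('R')(x, C) = 2 (Function('R')(x, C) = Mul(2, Add(0, 1)) = Mul(2, 1) = 2)
Mul(Mul(37, Function('X')(7)), Function('R')(5, 5)) = Mul(Mul(37, Mul(-1, 7)), 2) = Mul(Mul(37, -7), 2) = Mul(-259, 2) = -518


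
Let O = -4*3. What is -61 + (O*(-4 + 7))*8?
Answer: -349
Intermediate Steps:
O = -12
-61 + (O*(-4 + 7))*8 = -61 - 12*(-4 + 7)*8 = -61 - 12*3*8 = -61 - 36*8 = -61 - 288 = -349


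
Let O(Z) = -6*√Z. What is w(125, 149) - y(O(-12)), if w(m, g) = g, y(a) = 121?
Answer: 28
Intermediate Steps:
w(125, 149) - y(O(-12)) = 149 - 1*121 = 149 - 121 = 28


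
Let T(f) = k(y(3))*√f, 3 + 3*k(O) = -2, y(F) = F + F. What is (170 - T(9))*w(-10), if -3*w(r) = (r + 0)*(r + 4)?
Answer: -3500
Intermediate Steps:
y(F) = 2*F
k(O) = -5/3 (k(O) = -1 + (⅓)*(-2) = -1 - ⅔ = -5/3)
w(r) = -r*(4 + r)/3 (w(r) = -(r + 0)*(r + 4)/3 = -r*(4 + r)/3)
T(f) = -5*√f/3
(170 - T(9))*w(-10) = (170 - (-5)*√9/3)*(-⅓*(-10)*(4 - 10)) = (170 - (-5)*3/3)*(-⅓*(-10)*(-6)) = (170 - 1*(-5))*(-20) = (170 + 5)*(-20) = 175*(-20) = -3500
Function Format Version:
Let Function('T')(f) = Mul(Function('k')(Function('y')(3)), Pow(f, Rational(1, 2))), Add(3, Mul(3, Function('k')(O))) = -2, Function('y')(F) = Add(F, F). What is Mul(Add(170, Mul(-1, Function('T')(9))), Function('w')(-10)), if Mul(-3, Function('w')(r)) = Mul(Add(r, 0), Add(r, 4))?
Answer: -3500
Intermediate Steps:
Function('y')(F) = Mul(2, F)
Function('k')(O) = Rational(-5, 3) (Function('k')(O) = Add(-1, Mul(Rational(1, 3), -2)) = Add(-1, Rational(-2, 3)) = Rational(-5, 3))
Function('w')(r) = Mul(Rational(-1, 3), r, Add(4, r)) (Function('w')(r) = Mul(Rational(-1, 3), Mul(Add(r, 0), Add(r, 4))) = Mul(Rational(-1, 3), Mul(r, Add(4, r))) = Mul(Rational(-1, 3), r, Add(4, r)))
Function('T')(f) = Mul(Rational(-5, 3), Pow(f, Rational(1, 2)))
Mul(Add(170, Mul(-1, Function('T')(9))), Function('w')(-10)) = Mul(Add(170, Mul(-1, Mul(Rational(-5, 3), Pow(9, Rational(1, 2))))), Mul(Rational(-1, 3), -10, Add(4, -10))) = Mul(Add(170, Mul(-1, Mul(Rational(-5, 3), 3))), Mul(Rational(-1, 3), -10, -6)) = Mul(Add(170, Mul(-1, -5)), -20) = Mul(Add(170, 5), -20) = Mul(175, -20) = -3500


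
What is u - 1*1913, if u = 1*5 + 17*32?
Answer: -1364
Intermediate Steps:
u = 549 (u = 5 + 544 = 549)
u - 1*1913 = 549 - 1*1913 = 549 - 1913 = -1364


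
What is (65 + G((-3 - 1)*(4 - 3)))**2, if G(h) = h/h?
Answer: 4356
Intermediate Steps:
G(h) = 1
(65 + G((-3 - 1)*(4 - 3)))**2 = (65 + 1)**2 = 66**2 = 4356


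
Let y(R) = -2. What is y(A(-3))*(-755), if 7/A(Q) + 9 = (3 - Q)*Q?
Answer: 1510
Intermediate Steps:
A(Q) = 7/(-9 + Q*(3 - Q)) (A(Q) = 7/(-9 + (3 - Q)*Q) = 7/(-9 + Q*(3 - Q)))
y(A(-3))*(-755) = -2*(-755) = 1510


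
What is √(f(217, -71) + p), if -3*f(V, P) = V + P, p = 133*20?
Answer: √23502/3 ≈ 51.101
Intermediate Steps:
p = 2660
f(V, P) = -P/3 - V/3 (f(V, P) = -(V + P)/3 = -(P + V)/3 = -P/3 - V/3)
√(f(217, -71) + p) = √((-⅓*(-71) - ⅓*217) + 2660) = √((71/3 - 217/3) + 2660) = √(-146/3 + 2660) = √(7834/3) = √23502/3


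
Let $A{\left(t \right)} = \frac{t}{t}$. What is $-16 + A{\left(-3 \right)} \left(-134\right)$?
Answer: $-150$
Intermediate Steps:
$A{\left(t \right)} = 1$
$-16 + A{\left(-3 \right)} \left(-134\right) = -16 + 1 \left(-134\right) = -16 - 134 = -150$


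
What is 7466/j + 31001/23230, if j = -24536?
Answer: 146801339/142492820 ≈ 1.0302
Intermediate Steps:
7466/j + 31001/23230 = 7466/(-24536) + 31001/23230 = 7466*(-1/24536) + 31001*(1/23230) = -3733/12268 + 31001/23230 = 146801339/142492820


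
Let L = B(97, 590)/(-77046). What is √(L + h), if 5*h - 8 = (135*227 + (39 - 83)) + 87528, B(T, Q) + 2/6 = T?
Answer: 2*√219147302577185/192615 ≈ 153.71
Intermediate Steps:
B(T, Q) = -⅓ + T
L = -145/115569 (L = (-⅓ + 97)/(-77046) = (290/3)*(-1/77046) = -145/115569 ≈ -0.0012547)
h = 118137/5 (h = 8/5 + ((135*227 + (39 - 83)) + 87528)/5 = 8/5 + ((30645 - 44) + 87528)/5 = 8/5 + (30601 + 87528)/5 = 8/5 + (⅕)*118129 = 8/5 + 118129/5 = 118137/5 ≈ 23627.)
√(L + h) = √(-145/115569 + 118137/5) = √(13652974228/577845) = 2*√219147302577185/192615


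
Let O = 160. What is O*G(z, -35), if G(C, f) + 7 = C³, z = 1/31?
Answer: -33365760/29791 ≈ -1120.0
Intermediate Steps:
z = 1/31 ≈ 0.032258
G(C, f) = -7 + C³
O*G(z, -35) = 160*(-7 + (1/31)³) = 160*(-7 + 1/29791) = 160*(-208536/29791) = -33365760/29791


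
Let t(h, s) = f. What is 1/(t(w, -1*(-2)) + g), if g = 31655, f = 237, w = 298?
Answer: 1/31892 ≈ 3.1356e-5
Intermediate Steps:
t(h, s) = 237
1/(t(w, -1*(-2)) + g) = 1/(237 + 31655) = 1/31892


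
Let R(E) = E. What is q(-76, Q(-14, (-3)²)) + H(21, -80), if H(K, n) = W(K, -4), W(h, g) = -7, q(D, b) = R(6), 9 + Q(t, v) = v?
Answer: -1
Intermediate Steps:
Q(t, v) = -9 + v
q(D, b) = 6
H(K, n) = -7
q(-76, Q(-14, (-3)²)) + H(21, -80) = 6 - 7 = -1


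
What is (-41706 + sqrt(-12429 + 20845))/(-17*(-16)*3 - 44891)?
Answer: 41706/44075 - 4*sqrt(526)/44075 ≈ 0.94417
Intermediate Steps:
(-41706 + sqrt(-12429 + 20845))/(-17*(-16)*3 - 44891) = (-41706 + sqrt(8416))/(272*3 - 44891) = (-41706 + 4*sqrt(526))/(816 - 44891) = (-41706 + 4*sqrt(526))/(-44075) = (-41706 + 4*sqrt(526))*(-1/44075) = 41706/44075 - 4*sqrt(526)/44075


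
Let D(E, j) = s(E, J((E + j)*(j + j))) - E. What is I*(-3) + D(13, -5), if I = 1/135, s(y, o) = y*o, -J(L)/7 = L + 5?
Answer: 306539/45 ≈ 6812.0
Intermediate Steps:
J(L) = -35 - 7*L (J(L) = -7*(L + 5) = -7*(5 + L) = -35 - 7*L)
s(y, o) = o*y
D(E, j) = -E + E*(-35 - 14*j*(E + j)) (D(E, j) = (-35 - 7*(E + j)*(j + j))*E - E = (-35 - 7*(E + j)*2*j)*E - E = (-35 - 14*j*(E + j))*E - E = E*(-35 - 14*j*(E + j)) - E = -E + E*(-35 - 14*j*(E + j)))
I = 1/135 ≈ 0.0074074
I*(-3) + D(13, -5) = (1/135)*(-3) + 2*13*(-18 - 7*(-5)*(13 - 5)) = -1/45 + 2*13*(-18 - 7*(-5)*8) = -1/45 + 2*13*(-18 + 280) = -1/45 + 2*13*262 = -1/45 + 6812 = 306539/45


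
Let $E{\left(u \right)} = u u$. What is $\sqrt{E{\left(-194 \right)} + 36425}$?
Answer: $3 \sqrt{8229} \approx 272.14$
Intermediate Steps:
$E{\left(u \right)} = u^{2}$
$\sqrt{E{\left(-194 \right)} + 36425} = \sqrt{\left(-194\right)^{2} + 36425} = \sqrt{37636 + 36425} = \sqrt{74061} = 3 \sqrt{8229}$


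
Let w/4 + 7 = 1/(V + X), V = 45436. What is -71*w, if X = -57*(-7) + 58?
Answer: 91235000/45893 ≈ 1988.0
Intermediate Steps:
X = 457 (X = 399 + 58 = 457)
w = -1285000/45893 (w = -28 + 4/(45436 + 457) = -28 + 4/45893 = -1285000/45893 ≈ -28.000)
-71*w = -71*(-1285000/45893) = 91235000/45893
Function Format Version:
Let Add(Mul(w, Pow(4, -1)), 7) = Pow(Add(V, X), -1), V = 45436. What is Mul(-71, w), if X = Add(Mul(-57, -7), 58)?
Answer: Rational(91235000, 45893) ≈ 1988.0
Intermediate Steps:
X = 457 (X = Add(399, 58) = 457)
w = Rational(-1285000, 45893) (w = Add(-28, Mul(4, Pow(Add(45436, 457), -1))) = Add(-28, Mul(4, Pow(45893, -1))) = Add(-28, Mul(4, Rational(1, 45893))) = Add(-28, Rational(4, 45893)) = Rational(-1285000, 45893) ≈ -28.000)
Mul(-71, w) = Mul(-71, Rational(-1285000, 45893)) = Rational(91235000, 45893)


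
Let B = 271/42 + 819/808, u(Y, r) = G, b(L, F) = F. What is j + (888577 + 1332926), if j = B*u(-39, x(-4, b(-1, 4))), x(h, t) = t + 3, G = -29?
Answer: 37690789097/16968 ≈ 2.2213e+6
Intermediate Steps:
x(h, t) = 3 + t
u(Y, r) = -29
B = 126683/16968 (B = 271*(1/42) + 819*(1/808) = 271/42 + 819/808 = 126683/16968 ≈ 7.4660)
j = -3673807/16968 (j = (126683/16968)*(-29) = -3673807/16968 ≈ -216.51)
j + (888577 + 1332926) = -3673807/16968 + (888577 + 1332926) = -3673807/16968 + 2221503 = 37690789097/16968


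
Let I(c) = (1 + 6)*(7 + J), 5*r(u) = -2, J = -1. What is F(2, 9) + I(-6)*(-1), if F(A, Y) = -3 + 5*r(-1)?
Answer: -47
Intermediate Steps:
r(u) = -⅖ (r(u) = (⅕)*(-2) = -⅖)
I(c) = 42 (I(c) = (1 + 6)*(7 - 1) = 7*6 = 42)
F(A, Y) = -5 (F(A, Y) = -3 + 5*(-⅖) = -3 - 2 = -5)
F(2, 9) + I(-6)*(-1) = -5 + 42*(-1) = -5 - 42 = -47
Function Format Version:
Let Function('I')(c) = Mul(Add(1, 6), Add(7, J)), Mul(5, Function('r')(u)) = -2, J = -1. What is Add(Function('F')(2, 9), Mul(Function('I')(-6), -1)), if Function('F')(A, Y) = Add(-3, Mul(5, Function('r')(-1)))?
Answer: -47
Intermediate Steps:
Function('r')(u) = Rational(-2, 5) (Function('r')(u) = Mul(Rational(1, 5), -2) = Rational(-2, 5))
Function('I')(c) = 42 (Function('I')(c) = Mul(Add(1, 6), Add(7, -1)) = Mul(7, 6) = 42)
Function('F')(A, Y) = -5 (Function('F')(A, Y) = Add(-3, Mul(5, Rational(-2, 5))) = Add(-3, -2) = -5)
Add(Function('F')(2, 9), Mul(Function('I')(-6), -1)) = Add(-5, Mul(42, -1)) = Add(-5, -42) = -47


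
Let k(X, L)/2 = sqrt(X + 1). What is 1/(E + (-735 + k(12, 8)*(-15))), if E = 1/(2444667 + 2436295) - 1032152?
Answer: -24607283028663635866/25416542466883911844833049 + 714713701363320*sqrt(13)/25416542466883911844833049 ≈ -9.6806e-7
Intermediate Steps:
k(X, L) = 2*sqrt(1 + X) (k(X, L) = 2*sqrt(X + 1) = 2*sqrt(1 + X))
E = -5037894690223/4880962 (E = 1/4880962 - 1032152 = -5037894690223/4880962 ≈ -1.0322e+6)
1/(E + (-735 + k(12, 8)*(-15))) = 1/(-5037894690223/4880962 + (-735 + (2*sqrt(1 + 12))*(-15))) = 1/(-5037894690223/4880962 + (-735 + (2*sqrt(13))*(-15))) = 1/(-5037894690223/4880962 + (-735 - 30*sqrt(13))) = 1/(-5041482197293/4880962 - 30*sqrt(13))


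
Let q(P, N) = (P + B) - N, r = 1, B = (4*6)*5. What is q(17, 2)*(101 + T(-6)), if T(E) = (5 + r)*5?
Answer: 17685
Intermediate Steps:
B = 120 (B = 24*5 = 120)
T(E) = 30 (T(E) = (5 + 1)*5 = 6*5 = 30)
q(P, N) = 120 + P - N (q(P, N) = (P + 120) - N = (120 + P) - N = 120 + P - N)
q(17, 2)*(101 + T(-6)) = (120 + 17 - 1*2)*(101 + 30) = (120 + 17 - 2)*131 = 135*131 = 17685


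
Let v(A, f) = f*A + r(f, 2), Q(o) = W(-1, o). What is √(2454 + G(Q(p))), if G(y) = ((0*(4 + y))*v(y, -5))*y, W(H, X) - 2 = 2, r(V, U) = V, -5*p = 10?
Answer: √2454 ≈ 49.538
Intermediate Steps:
p = -2 (p = -⅕*10 = -2)
W(H, X) = 4 (W(H, X) = 2 + 2 = 4)
Q(o) = 4
v(A, f) = f + A*f (v(A, f) = f*A + f = A*f + f = f + A*f)
G(y) = 0 (G(y) = ((0*(4 + y))*(-5*(1 + y)))*y = (0*(-5 - 5*y))*y = 0*y = 0)
√(2454 + G(Q(p))) = √(2454 + 0) = √2454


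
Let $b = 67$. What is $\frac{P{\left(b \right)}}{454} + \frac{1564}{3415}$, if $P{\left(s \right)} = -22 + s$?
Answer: $\frac{863731}{1550410} \approx 0.5571$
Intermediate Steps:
$\frac{P{\left(b \right)}}{454} + \frac{1564}{3415} = \frac{-22 + 67}{454} + \frac{1564}{3415} = 45 \cdot \frac{1}{454} + 1564 \cdot \frac{1}{3415} = \frac{45}{454} + \frac{1564}{3415} = \frac{863731}{1550410}$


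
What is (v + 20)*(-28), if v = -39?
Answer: 532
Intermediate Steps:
(v + 20)*(-28) = (-39 + 20)*(-28) = -19*(-28) = 532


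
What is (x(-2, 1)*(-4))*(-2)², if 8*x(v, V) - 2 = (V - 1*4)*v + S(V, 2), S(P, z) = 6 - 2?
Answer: -24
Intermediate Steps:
S(P, z) = 4
x(v, V) = ¾ + v*(-4 + V)/8 (x(v, V) = ¼ + ((V - 1*4)*v + 4)/8 = ¼ + ((V - 4)*v + 4)/8 = ¼ + ((-4 + V)*v + 4)/8 = ¼ + (v*(-4 + V) + 4)/8 = ¼ + (4 + v*(-4 + V))/8 = ¼ + (½ + v*(-4 + V)/8) = ¾ + v*(-4 + V)/8)
(x(-2, 1)*(-4))*(-2)² = ((¾ - ½*(-2) + (⅛)*1*(-2))*(-4))*(-2)² = ((¾ + 1 - ¼)*(-4))*4 = ((3/2)*(-4))*4 = -6*4 = -24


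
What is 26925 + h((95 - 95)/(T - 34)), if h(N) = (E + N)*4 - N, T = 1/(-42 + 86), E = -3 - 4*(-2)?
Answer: 26945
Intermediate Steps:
E = 5 (E = -3 + 8 = 5)
T = 1/44 ≈ 0.022727
h(N) = 20 + 3*N (h(N) = (5 + N)*4 - N = (20 + 4*N) - N = 20 + 3*N)
26925 + h((95 - 95)/(T - 34)) = 26925 + (20 + 3*((95 - 95)/(1/44 - 34))) = 26925 + (20 + 3*(0/(-1495/44))) = 26925 + (20 + 3*(0*(-44/1495))) = 26925 + (20 + 3*0) = 26925 + (20 + 0) = 26925 + 20 = 26945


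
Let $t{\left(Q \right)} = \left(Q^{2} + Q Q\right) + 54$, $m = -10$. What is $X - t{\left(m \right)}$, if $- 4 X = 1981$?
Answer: $- \frac{2997}{4} \approx -749.25$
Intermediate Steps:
$t{\left(Q \right)} = 54 + 2 Q^{2}$ ($t{\left(Q \right)} = \left(Q^{2} + Q^{2}\right) + 54 = 2 Q^{2} + 54 = 54 + 2 Q^{2}$)
$X = - \frac{1981}{4}$ ($X = \left(- \frac{1}{4}\right) 1981 = - \frac{1981}{4} \approx -495.25$)
$X - t{\left(m \right)} = - \frac{1981}{4} - \left(54 + 2 \left(-10\right)^{2}\right) = - \frac{1981}{4} - \left(54 + 2 \cdot 100\right) = - \frac{1981}{4} - \left(54 + 200\right) = - \frac{1981}{4} - 254 = - \frac{2997}{4}$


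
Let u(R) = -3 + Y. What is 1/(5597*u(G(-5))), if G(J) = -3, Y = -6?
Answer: -1/50373 ≈ -1.9852e-5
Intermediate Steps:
u(R) = -9 (u(R) = -3 - 6 = -9)
1/(5597*u(G(-5))) = 1/(5597*(-9)) = 1/(-50373) = -1/50373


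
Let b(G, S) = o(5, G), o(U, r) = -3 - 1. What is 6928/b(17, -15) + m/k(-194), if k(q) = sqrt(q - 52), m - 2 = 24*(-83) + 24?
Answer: -1732 + 983*I*sqrt(246)/123 ≈ -1732.0 + 125.35*I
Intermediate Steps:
o(U, r) = -4
b(G, S) = -4
m = -1966 (m = 2 + (24*(-83) + 24) = 2 + (-1992 + 24) = 2 - 1968 = -1966)
k(q) = sqrt(-52 + q)
6928/b(17, -15) + m/k(-194) = 6928/(-4) - 1966/sqrt(-52 - 194) = 6928*(-1/4) - 1966*(-I*sqrt(246)/246) = -1732 - 1966*(-I*sqrt(246)/246) = -1732 - (-983)*I*sqrt(246)/123 = -1732 + 983*I*sqrt(246)/123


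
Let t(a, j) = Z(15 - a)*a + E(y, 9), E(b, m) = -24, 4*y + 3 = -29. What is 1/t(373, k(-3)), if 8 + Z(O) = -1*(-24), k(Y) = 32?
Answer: 1/5944 ≈ 0.00016824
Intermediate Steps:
y = -8 (y = -¾ + (¼)*(-29) = -¾ - 29/4 = -8)
Z(O) = 16 (Z(O) = -8 - 1*(-24) = -8 + 24 = 16)
t(a, j) = -24 + 16*a (t(a, j) = 16*a - 24 = -24 + 16*a)
1/t(373, k(-3)) = 1/(-24 + 16*373) = 1/(-24 + 5968) = 1/5944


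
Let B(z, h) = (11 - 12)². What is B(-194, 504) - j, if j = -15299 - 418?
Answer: 15718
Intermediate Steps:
B(z, h) = 1 (B(z, h) = (-1)² = 1)
j = -15717
B(-194, 504) - j = 1 - 1*(-15717) = 1 + 15717 = 15718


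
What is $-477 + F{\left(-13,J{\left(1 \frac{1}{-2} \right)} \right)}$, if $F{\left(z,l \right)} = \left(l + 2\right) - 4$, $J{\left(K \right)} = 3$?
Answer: $-476$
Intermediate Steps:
$F{\left(z,l \right)} = -2 + l$ ($F{\left(z,l \right)} = \left(2 + l\right) - 4 = -2 + l$)
$-477 + F{\left(-13,J{\left(1 \frac{1}{-2} \right)} \right)} = -477 + \left(-2 + 3\right) = -477 + 1 = -476$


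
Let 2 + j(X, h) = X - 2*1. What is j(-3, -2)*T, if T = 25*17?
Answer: -2975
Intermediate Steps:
j(X, h) = -4 + X (j(X, h) = -2 + (X - 2*1) = -2 + (X - 2) = -2 + (-2 + X) = -4 + X)
T = 425
j(-3, -2)*T = (-4 - 3)*425 = -7*425 = -2975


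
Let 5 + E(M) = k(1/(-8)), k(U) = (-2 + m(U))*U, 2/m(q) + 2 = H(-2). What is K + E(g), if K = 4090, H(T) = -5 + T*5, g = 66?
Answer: 138899/34 ≈ 4085.3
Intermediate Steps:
H(T) = -5 + 5*T
m(q) = -2/17 (m(q) = 2/(-2 + (-5 + 5*(-2))) = 2/(-2 + (-5 - 10)) = 2/(-2 - 15) = 2/(-17) = 2*(-1/17) = -2/17)
k(U) = -36*U/17 (k(U) = (-2 - 2/17)*U = -36*U/17)
E(M) = -161/34 (E(M) = -5 - 36/17/(-8) = -5 - 36/17*(-⅛) = -5 + 9/34 = -161/34)
K + E(g) = 4090 - 161/34 = 138899/34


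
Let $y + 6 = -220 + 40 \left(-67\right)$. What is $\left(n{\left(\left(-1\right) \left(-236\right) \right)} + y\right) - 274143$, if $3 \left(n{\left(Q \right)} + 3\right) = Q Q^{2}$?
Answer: $\frac{12313100}{3} \approx 4.1044 \cdot 10^{6}$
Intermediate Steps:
$n{\left(Q \right)} = -3 + \frac{Q^{3}}{3}$ ($n{\left(Q \right)} = -3 + \frac{Q Q^{2}}{3} = -3 + \frac{Q^{3}}{3}$)
$y = -2906$ ($y = -6 + \left(-220 + 40 \left(-67\right)\right) = -6 - 2900 = -2906$)
$\left(n{\left(\left(-1\right) \left(-236\right) \right)} + y\right) - 274143 = \left(\left(-3 + \frac{\left(\left(-1\right) \left(-236\right)\right)^{3}}{3}\right) - 2906\right) - 274143 = \left(\left(-3 + \frac{236^{3}}{3}\right) - 2906\right) - 274143 = \left(\left(-3 + \frac{1}{3} \cdot 13144256\right) - 2906\right) - 274143 = \left(\left(-3 + \frac{13144256}{3}\right) - 2906\right) - 274143 = \left(\frac{13144247}{3} - 2906\right) - 274143 = \frac{13135529}{3} - 274143 = \frac{12313100}{3}$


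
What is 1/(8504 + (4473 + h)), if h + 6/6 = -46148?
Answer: -1/33172 ≈ -3.0146e-5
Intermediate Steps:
h = -46149 (h = -1 - 46148 = -46149)
1/(8504 + (4473 + h)) = 1/(8504 + (4473 - 46149)) = 1/(8504 - 41676) = 1/(-33172) = -1/33172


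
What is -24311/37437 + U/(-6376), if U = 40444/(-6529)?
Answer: -252631545779/389615319762 ≈ -0.64841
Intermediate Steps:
U = -40444/6529 (U = 40444*(-1/6529) = -40444/6529 ≈ -6.1945)
-24311/37437 + U/(-6376) = -24311/37437 - 40444/6529/(-6376) = -24311*1/37437 - 40444/6529*(-1/6376) = -24311/37437 + 10111/10407226 = -252631545779/389615319762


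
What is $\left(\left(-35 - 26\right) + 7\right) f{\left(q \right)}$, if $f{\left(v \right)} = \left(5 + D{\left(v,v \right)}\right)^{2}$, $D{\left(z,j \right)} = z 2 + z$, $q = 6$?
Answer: $-28566$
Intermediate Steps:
$D{\left(z,j \right)} = 3 z$ ($D{\left(z,j \right)} = 2 z + z = 3 z$)
$f{\left(v \right)} = \left(5 + 3 v\right)^{2}$
$\left(\left(-35 - 26\right) + 7\right) f{\left(q \right)} = \left(\left(-35 - 26\right) + 7\right) \left(5 + 3 \cdot 6\right)^{2} = \left(-61 + 7\right) \left(5 + 18\right)^{2} = - 54 \cdot 23^{2} = \left(-54\right) 529 = -28566$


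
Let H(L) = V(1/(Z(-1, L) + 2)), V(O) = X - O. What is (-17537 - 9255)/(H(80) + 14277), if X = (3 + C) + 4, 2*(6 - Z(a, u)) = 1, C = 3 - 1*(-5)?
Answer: -200940/107189 ≈ -1.8746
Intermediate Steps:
C = 8 (C = 3 + 5 = 8)
Z(a, u) = 11/2 (Z(a, u) = 6 - ½*1 = 6 - ½ = 11/2)
X = 15 (X = (3 + 8) + 4 = 11 + 4 = 15)
V(O) = 15 - O
H(L) = 223/15 (H(L) = 15 - 1/(11/2 + 2) = 15 - 1/15/2 = 15 - 1*2/15 = 15 - 2/15 = 223/15)
(-17537 - 9255)/(H(80) + 14277) = (-17537 - 9255)/(223/15 + 14277) = -26792/214378/15 = -26792*15/214378 = -200940/107189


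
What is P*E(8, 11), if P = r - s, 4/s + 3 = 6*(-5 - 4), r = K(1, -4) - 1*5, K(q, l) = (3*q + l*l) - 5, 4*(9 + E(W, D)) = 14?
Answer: -5687/114 ≈ -49.886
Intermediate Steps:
E(W, D) = -11/2 (E(W, D) = -9 + (¼)*14 = -9 + 7/2 = -11/2)
K(q, l) = -5 + l² + 3*q (K(q, l) = (3*q + l²) - 5 = (l² + 3*q) - 5 = -5 + l² + 3*q)
r = 9 (r = (-5 + (-4)² + 3*1) - 1*5 = (-5 + 16 + 3) - 5 = 14 - 5 = 9)
s = -4/57 (s = 4/(-3 + 6*(-5 - 4)) = 4/(-3 + 6*(-9)) = 4/(-3 - 54) = 4/(-57) = 4*(-1/57) = -4/57 ≈ -0.070175)
P = 517/57 (P = 9 - 1*(-4/57) = 9 + 4/57 = 517/57 ≈ 9.0702)
P*E(8, 11) = (517/57)*(-11/2) = -5687/114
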